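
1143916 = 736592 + 407324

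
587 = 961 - 374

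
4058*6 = 24348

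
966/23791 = 966/23791 = 0.04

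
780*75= 58500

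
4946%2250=446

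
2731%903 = 22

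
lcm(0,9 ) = 0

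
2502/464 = 5  +  91/232 = 5.39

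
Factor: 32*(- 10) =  - 320 = -2^6*5^1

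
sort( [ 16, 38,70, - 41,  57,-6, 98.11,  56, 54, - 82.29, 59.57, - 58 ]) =[ - 82.29,-58, - 41, - 6,16,  38,54, 56, 57, 59.57,  70 , 98.11]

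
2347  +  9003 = 11350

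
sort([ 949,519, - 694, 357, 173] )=[-694, 173, 357, 519, 949]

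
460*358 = 164680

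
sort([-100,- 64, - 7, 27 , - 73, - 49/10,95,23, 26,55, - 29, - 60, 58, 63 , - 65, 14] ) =[  -  100, - 73, - 65, - 64, - 60, - 29, - 7, - 49/10, 14,  23, 26, 27, 55,58, 63,95]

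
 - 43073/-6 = 43073/6 = 7178.83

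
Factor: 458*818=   2^2*229^1*409^1 = 374644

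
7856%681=365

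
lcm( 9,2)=18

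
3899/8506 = 3899/8506 = 0.46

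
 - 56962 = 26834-83796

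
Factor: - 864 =-2^5  *3^3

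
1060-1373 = - 313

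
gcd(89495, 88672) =1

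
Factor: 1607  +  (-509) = 1098 = 2^1*3^2*61^1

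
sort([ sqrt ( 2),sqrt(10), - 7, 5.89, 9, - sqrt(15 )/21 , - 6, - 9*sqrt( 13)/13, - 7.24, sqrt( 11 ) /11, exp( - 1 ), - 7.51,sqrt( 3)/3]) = [- 7.51, - 7.24, -7, - 6 , -9*sqrt( 13) /13, - sqrt( 15 )/21,  sqrt(11 )/11,exp(-1 ),sqrt(3 )/3, sqrt ( 2),sqrt( 10 ) , 5.89,9 ] 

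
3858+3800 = 7658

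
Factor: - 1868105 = - 5^1*373621^1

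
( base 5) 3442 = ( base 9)612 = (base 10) 497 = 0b111110001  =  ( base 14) 277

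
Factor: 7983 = 3^2*887^1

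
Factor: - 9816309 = -3^4*121189^1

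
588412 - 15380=573032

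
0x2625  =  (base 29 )bhl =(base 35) 7Y0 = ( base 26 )ebf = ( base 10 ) 9765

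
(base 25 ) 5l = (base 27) 5B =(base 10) 146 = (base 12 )102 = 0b10010010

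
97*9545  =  925865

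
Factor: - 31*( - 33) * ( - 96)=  - 2^5* 3^2*11^1* 31^1 = - 98208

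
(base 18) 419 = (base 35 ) 12s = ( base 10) 1323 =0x52B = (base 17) 49E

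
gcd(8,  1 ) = 1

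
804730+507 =805237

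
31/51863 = 1/1673  =  0.00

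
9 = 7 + 2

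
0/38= 0= 0.00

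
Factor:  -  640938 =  - 2^1 * 3^1*106823^1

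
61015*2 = 122030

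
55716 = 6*9286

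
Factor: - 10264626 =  - 2^1*3^2*461^1 * 1237^1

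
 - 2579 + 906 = - 1673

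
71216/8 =8902 = 8902.00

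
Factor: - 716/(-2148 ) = 3^( - 1 ) = 1/3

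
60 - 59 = 1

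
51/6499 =51/6499 = 0.01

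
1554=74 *21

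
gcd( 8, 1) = 1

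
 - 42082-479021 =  - 521103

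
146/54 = 73/27 = 2.70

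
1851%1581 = 270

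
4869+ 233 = 5102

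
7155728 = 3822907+3332821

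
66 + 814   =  880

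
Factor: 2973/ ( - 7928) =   -  2^ ( - 3) *3^1= - 3/8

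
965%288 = 101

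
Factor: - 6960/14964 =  - 20/43 = - 2^2*5^1*43^ (-1 ) 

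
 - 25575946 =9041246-34617192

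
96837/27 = 32279/9=3586.56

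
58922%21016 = 16890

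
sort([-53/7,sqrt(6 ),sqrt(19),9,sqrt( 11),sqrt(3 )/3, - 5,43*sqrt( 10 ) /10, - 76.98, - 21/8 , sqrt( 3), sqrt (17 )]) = [-76.98 ,  -  53/7, - 5,-21/8, sqrt( 3) /3 , sqrt( 3 ),sqrt( 6), sqrt(11 ), sqrt(17) , sqrt(19 ),9,43*sqrt(10)/10 ]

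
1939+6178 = 8117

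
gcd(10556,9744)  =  812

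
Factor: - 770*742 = - 571340 =- 2^2*5^1 *7^2*11^1 *53^1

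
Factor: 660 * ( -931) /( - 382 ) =2^1*3^1*5^1*7^2*11^1*19^1*191^( - 1) = 307230/191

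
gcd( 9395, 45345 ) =5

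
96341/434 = 221 + 61/62 =221.98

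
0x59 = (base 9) 108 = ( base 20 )49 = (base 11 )81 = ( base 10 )89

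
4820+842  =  5662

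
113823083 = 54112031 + 59711052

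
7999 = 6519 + 1480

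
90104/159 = 90104/159= 566.69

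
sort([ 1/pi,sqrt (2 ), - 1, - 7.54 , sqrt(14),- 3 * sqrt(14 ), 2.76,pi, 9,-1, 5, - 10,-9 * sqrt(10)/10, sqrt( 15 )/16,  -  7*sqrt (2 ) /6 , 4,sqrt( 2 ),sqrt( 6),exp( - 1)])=[ - 3 * sqrt(14 ), - 10, - 7.54, - 9 * sqrt(10 )/10, - 7 * sqrt( 2 )/6, - 1,  -  1,sqrt( 15)/16 , 1/pi, exp( - 1),sqrt( 2) , sqrt( 2 ),sqrt(6 ), 2.76,pi , sqrt (14 ),4, 5 , 9 ]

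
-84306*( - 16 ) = 1348896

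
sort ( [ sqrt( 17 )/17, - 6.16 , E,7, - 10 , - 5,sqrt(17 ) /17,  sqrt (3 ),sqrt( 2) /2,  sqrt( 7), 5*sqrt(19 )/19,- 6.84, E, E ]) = [  -  10 , - 6.84, - 6.16,-5,sqrt(17)/17,sqrt(17) /17,  sqrt(2 )/2,5*sqrt( 19)/19, sqrt( 3), sqrt(7 ), E,E,E,7] 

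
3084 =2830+254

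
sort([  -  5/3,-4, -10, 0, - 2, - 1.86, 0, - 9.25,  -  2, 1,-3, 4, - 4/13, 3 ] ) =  [ - 10,  -  9.25, - 4, -3, - 2, - 2, - 1.86, - 5/3 , - 4/13, 0 , 0, 1, 3,4 ]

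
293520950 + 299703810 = 593224760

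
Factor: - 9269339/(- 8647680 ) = 2^(-10)*3^(-1) * 5^(  -  1)*563^( - 1)*9269339^1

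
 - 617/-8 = 617/8 = 77.12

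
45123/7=6446 + 1/7 = 6446.14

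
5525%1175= 825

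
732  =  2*366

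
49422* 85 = 4200870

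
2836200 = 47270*60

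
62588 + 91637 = 154225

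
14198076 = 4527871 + 9670205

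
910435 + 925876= 1836311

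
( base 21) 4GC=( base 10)2112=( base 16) 840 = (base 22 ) 480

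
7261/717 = 10+91/717 = 10.13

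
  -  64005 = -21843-42162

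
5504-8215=- 2711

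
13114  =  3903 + 9211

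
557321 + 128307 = 685628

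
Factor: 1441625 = 5^3*19^1*607^1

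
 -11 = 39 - 50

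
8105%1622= 1617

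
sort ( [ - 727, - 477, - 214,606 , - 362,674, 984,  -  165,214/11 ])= [ - 727, - 477, - 362,- 214, - 165, 214/11, 606,674,984 ] 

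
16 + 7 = 23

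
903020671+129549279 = 1032569950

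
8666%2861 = 83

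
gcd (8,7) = 1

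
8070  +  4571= 12641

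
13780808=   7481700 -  - 6299108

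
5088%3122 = 1966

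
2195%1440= 755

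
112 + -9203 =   -  9091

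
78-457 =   -  379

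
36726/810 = 6121/135 = 45.34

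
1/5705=1/5705 = 0.00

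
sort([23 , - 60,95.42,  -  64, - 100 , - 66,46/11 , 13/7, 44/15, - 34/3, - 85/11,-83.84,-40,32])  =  [-100, - 83.84 , - 66, - 64, - 60, - 40, - 34/3, - 85/11, 13/7,44/15,46/11, 23,32,95.42 ] 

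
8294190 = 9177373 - 883183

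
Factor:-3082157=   -  13^1*237089^1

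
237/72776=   237/72776  =  0.00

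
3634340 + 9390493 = 13024833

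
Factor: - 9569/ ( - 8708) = 1367/1244 = 2^( - 2)*311^(  -  1 )*1367^1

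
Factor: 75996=2^2 * 3^2 * 2111^1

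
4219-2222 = 1997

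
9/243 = 1/27 = 0.04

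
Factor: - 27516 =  - 2^2*3^1*2293^1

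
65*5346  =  347490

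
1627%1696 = 1627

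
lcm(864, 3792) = 68256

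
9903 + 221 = 10124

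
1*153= 153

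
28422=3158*9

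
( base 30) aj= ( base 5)2234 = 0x13f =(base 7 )634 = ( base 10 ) 319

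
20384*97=1977248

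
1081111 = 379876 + 701235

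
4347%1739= 869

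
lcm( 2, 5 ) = 10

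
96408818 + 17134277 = 113543095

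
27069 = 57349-30280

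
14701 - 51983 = -37282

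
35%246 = 35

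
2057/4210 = 2057/4210 = 0.49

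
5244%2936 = 2308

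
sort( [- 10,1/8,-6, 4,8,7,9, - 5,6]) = [-10,-6,-5, 1/8,4,6, 7,8,9]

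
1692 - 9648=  -7956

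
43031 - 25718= 17313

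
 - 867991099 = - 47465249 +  - 820525850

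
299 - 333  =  - 34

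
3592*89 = 319688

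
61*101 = 6161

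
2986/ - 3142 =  - 1 + 78/1571= - 0.95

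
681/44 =681/44 = 15.48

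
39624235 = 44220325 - 4596090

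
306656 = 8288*37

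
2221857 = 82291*27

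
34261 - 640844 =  - 606583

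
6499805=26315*247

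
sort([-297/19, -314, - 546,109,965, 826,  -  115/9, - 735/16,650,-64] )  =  [-546,-314,-64,-735/16, - 297/19,-115/9, 109, 650 , 826,965] 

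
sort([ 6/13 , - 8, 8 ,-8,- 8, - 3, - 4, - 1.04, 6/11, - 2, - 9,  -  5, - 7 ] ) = [ - 9, - 8,-8,-8, - 7, - 5,-4, - 3, - 2,-1.04, 6/13,6/11,8] 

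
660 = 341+319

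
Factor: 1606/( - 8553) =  - 2^1*3^ (  -  1)*11^1*73^1*2851^( - 1 ) 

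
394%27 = 16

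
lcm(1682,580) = 16820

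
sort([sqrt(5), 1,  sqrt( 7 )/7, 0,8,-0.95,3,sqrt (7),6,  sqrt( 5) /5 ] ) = [-0.95, 0, sqrt(7) /7, sqrt ( 5)/5,1,sqrt ( 5),sqrt(7), 3, 6, 8 ] 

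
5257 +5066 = 10323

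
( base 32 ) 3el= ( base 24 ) 63D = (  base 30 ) 3s1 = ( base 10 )3541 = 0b110111010101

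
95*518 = 49210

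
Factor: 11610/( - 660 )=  - 387/22 = - 2^( - 1) * 3^2*11^( - 1)*43^1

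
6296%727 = 480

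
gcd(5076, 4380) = 12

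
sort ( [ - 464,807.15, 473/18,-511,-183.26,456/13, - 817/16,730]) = [ - 511, - 464, - 183.26, - 817/16,473/18, 456/13, 730,807.15 ] 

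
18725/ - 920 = -21 + 119/184=   - 20.35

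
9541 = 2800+6741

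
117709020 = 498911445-381202425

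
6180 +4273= 10453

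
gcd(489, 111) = 3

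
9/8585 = 9/8585 = 0.00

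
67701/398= 67701/398= 170.10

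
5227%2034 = 1159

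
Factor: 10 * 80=2^5*5^2 = 800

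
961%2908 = 961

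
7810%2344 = 778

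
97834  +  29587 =127421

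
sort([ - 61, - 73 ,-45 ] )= [-73, - 61, - 45 ]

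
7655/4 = 1913 + 3/4 = 1913.75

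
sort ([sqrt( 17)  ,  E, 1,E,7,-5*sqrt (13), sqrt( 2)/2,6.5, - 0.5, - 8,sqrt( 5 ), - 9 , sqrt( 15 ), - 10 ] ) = [ - 5  *  sqrt( 13),-10, - 9, - 8 , - 0.5,  sqrt( 2 )/2,1,sqrt( 5), E , E,  sqrt( 15),sqrt( 17),6.5,7]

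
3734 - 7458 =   -  3724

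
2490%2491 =2490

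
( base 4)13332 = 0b111111110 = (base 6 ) 2210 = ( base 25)KA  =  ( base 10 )510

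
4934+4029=8963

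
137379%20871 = 12153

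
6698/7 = 956 + 6/7 = 956.86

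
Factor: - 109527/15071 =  - 3^1 * 7^(  -  1) * 11^1*2153^( - 1 )*3319^1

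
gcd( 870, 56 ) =2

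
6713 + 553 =7266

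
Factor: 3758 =2^1*1879^1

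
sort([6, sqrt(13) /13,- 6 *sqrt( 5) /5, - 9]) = [ - 9 ,  -  6*sqrt(5)/5,  sqrt (13)/13, 6]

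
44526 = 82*543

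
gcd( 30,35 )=5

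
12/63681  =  4/21227= 0.00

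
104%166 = 104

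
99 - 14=85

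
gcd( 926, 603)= 1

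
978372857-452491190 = 525881667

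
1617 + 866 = 2483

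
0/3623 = 0 = 0.00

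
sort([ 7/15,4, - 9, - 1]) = [ - 9, - 1,7/15,4]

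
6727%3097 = 533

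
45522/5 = 45522/5 = 9104.40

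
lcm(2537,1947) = 83721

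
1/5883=1/5883 = 0.00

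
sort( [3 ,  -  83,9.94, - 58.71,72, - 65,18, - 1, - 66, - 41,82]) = [ - 83, - 66, - 65 , - 58.71, -41,- 1, 3,9.94, 18, 72,82] 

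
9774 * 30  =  293220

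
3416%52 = 36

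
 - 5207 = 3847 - 9054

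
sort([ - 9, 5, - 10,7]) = [ - 10, - 9,5,7] 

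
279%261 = 18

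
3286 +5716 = 9002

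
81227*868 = 70505036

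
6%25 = 6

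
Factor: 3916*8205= 32130780 = 2^2*3^1*5^1*11^1*89^1*547^1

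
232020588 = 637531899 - 405511311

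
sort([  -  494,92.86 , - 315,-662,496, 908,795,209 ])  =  [ - 662, - 494, - 315,  92.86, 209,496 , 795, 908]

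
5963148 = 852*6999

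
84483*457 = 38608731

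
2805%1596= 1209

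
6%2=0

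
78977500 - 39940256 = 39037244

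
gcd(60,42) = 6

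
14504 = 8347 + 6157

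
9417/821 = 9417/821 = 11.47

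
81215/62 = 81215/62 = 1309.92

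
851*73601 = 62634451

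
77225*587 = 45331075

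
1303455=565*2307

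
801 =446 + 355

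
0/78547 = 0 = 0.00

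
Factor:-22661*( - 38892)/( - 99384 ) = -2^( - 1 ) * 7^1*  17^1 * 31^1*41^( - 1 )*43^1*101^ ( - 1 )*463^1=- 73444301/8282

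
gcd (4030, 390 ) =130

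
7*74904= 524328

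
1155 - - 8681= 9836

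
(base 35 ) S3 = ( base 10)983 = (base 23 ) 1JH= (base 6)4315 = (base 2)1111010111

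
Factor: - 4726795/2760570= -2^(  -  1 )*3^ (-2)*37^(-1)*829^( - 1)*945359^1 = - 945359/552114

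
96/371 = 96/371=0.26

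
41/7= 41/7 = 5.86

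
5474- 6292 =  - 818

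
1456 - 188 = 1268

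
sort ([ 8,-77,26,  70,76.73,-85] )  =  [ - 85, - 77,8, 26, 70,  76.73]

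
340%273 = 67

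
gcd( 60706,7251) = 1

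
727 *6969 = 5066463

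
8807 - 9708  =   - 901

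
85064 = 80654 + 4410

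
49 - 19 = 30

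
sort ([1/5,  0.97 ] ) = [ 1/5,0.97 ]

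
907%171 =52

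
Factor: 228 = 2^2* 3^1*19^1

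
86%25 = 11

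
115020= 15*7668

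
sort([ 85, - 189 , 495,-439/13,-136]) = [ - 189,-136, - 439/13, 85,495]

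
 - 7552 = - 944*8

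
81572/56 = 20393/14 = 1456.64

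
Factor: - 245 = - 5^1*7^2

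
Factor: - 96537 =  - 3^1*7^1*4597^1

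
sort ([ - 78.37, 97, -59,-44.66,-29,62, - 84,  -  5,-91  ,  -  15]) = [-91,-84, - 78.37,-59,-44.66 ,-29,-15, - 5, 62, 97] 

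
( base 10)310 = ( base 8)466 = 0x136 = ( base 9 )374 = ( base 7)622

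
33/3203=33/3203= 0.01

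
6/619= 6/619= 0.01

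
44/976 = 11/244=0.05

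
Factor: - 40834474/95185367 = - 2^1*421^1*6907^( - 1)*13781^( - 1 )*48497^1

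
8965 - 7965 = 1000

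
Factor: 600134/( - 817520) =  - 2^ ( - 3)*5^ (-1)*11^( - 1 )*17^1*19^1 =-323/440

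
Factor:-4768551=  - 3^4*17^1*3463^1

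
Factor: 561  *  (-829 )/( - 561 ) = 829^1 = 829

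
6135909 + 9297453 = 15433362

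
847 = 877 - 30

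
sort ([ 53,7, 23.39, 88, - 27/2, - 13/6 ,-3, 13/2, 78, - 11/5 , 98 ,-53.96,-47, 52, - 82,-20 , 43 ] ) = [-82,-53.96,-47,  -  20,-27/2 , - 3, - 11/5, - 13/6,13/2,7 , 23.39 , 43,52, 53, 78,88 , 98] 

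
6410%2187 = 2036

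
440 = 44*10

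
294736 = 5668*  52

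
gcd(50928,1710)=6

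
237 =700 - 463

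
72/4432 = 9/554 = 0.02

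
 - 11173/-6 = 11173/6 = 1862.17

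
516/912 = 43/76=0.57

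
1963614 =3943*498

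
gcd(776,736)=8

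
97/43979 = 97/43979= 0.00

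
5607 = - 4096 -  - 9703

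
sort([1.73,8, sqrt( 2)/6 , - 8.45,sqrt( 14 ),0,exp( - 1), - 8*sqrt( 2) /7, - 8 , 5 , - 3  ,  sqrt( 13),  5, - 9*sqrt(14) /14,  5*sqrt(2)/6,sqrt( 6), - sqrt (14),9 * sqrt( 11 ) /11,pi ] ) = [ - 8.45, - 8, - sqrt(14 ), - 3, - 9*sqrt ( 14)/14, - 8*  sqrt( 2)/7, 0 , sqrt( 2 ) /6,exp( - 1 ), 5 * sqrt( 2) /6,1.73,sqrt ( 6),9*sqrt (11)/11,pi  ,  sqrt(13 ),sqrt( 14), 5,  5 , 8]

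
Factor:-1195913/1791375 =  - 3^( - 1)*5^( - 3 )*17^( - 1)*97^1*281^(  -  1 )*12329^1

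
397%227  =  170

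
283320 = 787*360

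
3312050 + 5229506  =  8541556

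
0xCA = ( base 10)202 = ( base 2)11001010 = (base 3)21111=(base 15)D7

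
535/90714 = 535/90714= 0.01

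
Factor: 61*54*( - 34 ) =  - 2^2 * 3^3*17^1*61^1 = - 111996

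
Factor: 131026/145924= 343/382=2^( - 1 ) * 7^3*191^( - 1) 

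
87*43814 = 3811818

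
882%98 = 0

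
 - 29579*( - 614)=18161506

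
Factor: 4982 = 2^1*47^1*53^1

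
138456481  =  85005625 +53450856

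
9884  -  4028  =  5856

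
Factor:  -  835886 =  - 2^1 * 19^1*21997^1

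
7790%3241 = 1308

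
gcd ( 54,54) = 54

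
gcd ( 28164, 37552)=9388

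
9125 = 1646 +7479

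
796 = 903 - 107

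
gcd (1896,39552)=24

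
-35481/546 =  -65 + 3/182 = - 64.98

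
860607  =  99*8693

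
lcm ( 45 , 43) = 1935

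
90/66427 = 90/66427 = 0.00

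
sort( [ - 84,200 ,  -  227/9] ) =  [-84,- 227/9 , 200]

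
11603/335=11603/335=   34.64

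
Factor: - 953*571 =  - 544163=- 571^1*953^1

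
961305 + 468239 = 1429544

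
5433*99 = 537867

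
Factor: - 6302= - 2^1*23^1 * 137^1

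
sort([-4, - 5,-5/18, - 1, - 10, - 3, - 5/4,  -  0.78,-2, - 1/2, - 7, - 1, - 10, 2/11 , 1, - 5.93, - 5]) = [-10, -10, - 7, - 5.93, - 5, - 5, - 4 ,-3,-2, - 5/4, - 1, - 1, - 0.78, - 1/2 , - 5/18,2/11,1 ] 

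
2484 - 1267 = 1217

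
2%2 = 0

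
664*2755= 1829320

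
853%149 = 108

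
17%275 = 17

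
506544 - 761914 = -255370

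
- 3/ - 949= 3/949 = 0.00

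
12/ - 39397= -12/39397 = - 0.00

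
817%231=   124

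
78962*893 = 70513066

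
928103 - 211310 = 716793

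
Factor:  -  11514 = -2^1*3^1*19^1  *  101^1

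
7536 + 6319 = 13855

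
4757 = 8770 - 4013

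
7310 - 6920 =390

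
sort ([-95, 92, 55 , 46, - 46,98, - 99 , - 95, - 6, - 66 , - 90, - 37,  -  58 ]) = [ - 99,-95, - 95, -90, - 66, - 58, - 46, - 37, - 6, 46, 55, 92, 98 ] 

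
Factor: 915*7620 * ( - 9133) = -2^2  *  3^2*5^2*61^1*127^1*9133^1  =  - 63678015900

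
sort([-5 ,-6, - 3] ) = [  -  6,-5,-3]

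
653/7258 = 653/7258 = 0.09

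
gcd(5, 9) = 1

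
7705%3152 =1401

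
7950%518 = 180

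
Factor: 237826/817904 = 2^( - 3)*17^( - 1)*31^( - 1)*97^( - 1 )  *  118913^1 = 118913/408952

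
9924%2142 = 1356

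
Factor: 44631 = 3^4*19^1 * 29^1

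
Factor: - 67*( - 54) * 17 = 61506  =  2^1*3^3*17^1* 67^1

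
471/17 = 27 +12/17 = 27.71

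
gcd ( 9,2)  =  1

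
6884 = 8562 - 1678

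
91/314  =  91/314 = 0.29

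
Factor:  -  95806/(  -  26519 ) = 2^1 *23^ ( - 1) * 1153^(-1)* 47903^1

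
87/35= 87/35= 2.49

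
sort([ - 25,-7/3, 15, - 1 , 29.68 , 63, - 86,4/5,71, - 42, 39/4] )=[ - 86 , - 42,  -  25, - 7/3, - 1,  4/5,39/4, 15 , 29.68,  63, 71] 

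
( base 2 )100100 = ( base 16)24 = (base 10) 36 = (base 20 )1G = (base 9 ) 40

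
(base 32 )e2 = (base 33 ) dl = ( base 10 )450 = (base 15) 200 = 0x1c2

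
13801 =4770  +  9031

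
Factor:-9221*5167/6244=-2^( - 2 )*7^( - 1)*223^(-1)*5167^1 * 9221^1 = - 47644907/6244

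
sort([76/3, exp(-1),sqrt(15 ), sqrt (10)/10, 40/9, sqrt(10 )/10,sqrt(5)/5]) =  [sqrt( 10) /10,  sqrt ( 10 )/10, exp( - 1) , sqrt(5)/5, sqrt( 15 ), 40/9, 76/3]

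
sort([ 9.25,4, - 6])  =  [ - 6 , 4,9.25 ]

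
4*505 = 2020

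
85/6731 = 85/6731 = 0.01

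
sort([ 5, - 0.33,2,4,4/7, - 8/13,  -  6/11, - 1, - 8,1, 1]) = [ - 8, - 1 , - 8/13, - 6/11, - 0.33, 4/7,1, 1,2,  4,5 ] 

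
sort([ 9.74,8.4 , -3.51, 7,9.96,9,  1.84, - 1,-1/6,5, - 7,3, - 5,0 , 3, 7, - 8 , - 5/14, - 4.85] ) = [ -8, - 7, - 5,  -  4.85,  -  3.51, - 1, -5/14,-1/6,0,1.84, 3, 3, 5,7,7,8.4,  9,9.74, 9.96]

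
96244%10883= 9180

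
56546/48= 1178 + 1/24 = 1178.04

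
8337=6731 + 1606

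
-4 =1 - 5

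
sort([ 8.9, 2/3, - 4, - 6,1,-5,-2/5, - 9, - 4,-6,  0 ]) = [ - 9, - 6, - 6, - 5, - 4,  -  4,-2/5,0, 2/3, 1, 8.9 ] 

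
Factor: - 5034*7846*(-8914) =2^3*3^1*839^1 * 3923^1*4457^1 = 352074154296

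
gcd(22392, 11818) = 622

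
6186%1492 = 218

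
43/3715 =43/3715 = 0.01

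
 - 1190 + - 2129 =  - 3319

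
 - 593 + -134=-727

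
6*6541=39246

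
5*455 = 2275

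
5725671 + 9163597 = 14889268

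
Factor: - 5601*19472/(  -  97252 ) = 2^2* 3^1*41^( -1 )*593^( - 1)*1217^1* 1867^1= 27265668/24313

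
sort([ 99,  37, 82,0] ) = [0,37,82, 99 ] 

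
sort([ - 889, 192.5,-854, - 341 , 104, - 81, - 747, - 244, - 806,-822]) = [ - 889, - 854 ,-822,-806,-747 ,-341,-244, - 81,104,192.5]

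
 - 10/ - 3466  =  5/1733 = 0.00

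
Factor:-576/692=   -  144/173 = -2^4*3^2 * 173^( - 1 )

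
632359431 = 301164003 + 331195428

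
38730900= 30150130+8580770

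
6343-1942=4401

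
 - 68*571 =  - 38828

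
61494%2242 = 960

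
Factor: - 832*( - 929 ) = 2^6 * 13^1*929^1 = 772928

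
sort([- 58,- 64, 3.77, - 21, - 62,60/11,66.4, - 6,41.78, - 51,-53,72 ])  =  [-64, - 62, - 58, - 53 , - 51 , - 21, - 6,3.77, 60/11,  41.78,66.4,72 ]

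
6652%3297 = 58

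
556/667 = 556/667= 0.83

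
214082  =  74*2893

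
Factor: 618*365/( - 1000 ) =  - 2^ ( - 2)*3^1*5^( - 2)*73^1 * 103^1=- 22557/100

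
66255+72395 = 138650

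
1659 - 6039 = -4380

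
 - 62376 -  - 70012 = 7636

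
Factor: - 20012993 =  - 7^1*11^1*13^1*19993^1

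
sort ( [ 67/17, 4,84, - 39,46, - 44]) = [ - 44, - 39,67/17, 4, 46, 84]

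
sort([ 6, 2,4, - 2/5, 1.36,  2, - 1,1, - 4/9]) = [-1, -4/9, - 2/5,  1, 1.36, 2,2,  4, 6 ] 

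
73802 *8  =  590416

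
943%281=100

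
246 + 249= 495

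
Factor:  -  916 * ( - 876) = 802416 = 2^4 * 3^1 * 73^1*229^1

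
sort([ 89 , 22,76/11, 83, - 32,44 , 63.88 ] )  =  [ - 32,76/11,22,44, 63.88,83,89] 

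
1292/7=1292/7 = 184.57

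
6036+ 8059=14095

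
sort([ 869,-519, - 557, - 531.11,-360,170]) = [ - 557, - 531.11, - 519,-360  ,  170  ,  869] 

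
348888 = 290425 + 58463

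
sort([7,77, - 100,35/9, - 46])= [ - 100 ,-46, 35/9,7, 77 ] 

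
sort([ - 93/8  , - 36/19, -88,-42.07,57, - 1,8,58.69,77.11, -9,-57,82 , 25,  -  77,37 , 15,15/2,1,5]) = [  -  88, - 77 , - 57, -42.07,  -  93/8,  -  9,-36/19, - 1,1,5, 15/2, 8, 15,25,37,57, 58.69, 77.11, 82 ]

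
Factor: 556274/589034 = 17^1*311^( - 1) * 947^( - 1) * 16361^1= 278137/294517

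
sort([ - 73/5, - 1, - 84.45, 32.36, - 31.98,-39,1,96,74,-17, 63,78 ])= [ - 84.45, - 39, - 31.98, - 17, - 73/5,  -  1,  1, 32.36 , 63  ,  74,78,96]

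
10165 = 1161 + 9004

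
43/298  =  43/298 =0.14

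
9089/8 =1136 + 1/8 = 1136.12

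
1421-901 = 520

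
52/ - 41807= - 1+41755/41807 = - 0.00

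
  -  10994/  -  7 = 10994/7= 1570.57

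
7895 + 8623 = 16518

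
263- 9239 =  - 8976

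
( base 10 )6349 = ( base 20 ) fh9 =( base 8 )14315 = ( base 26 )9a5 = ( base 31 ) 6ip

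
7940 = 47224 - 39284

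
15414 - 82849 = -67435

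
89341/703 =89341/703 = 127.09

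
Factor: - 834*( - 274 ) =228516 = 2^2*3^1 * 137^1*139^1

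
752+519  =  1271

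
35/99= 35/99 = 0.35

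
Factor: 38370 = 2^1*3^1 * 5^1*1279^1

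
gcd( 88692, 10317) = 57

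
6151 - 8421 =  -2270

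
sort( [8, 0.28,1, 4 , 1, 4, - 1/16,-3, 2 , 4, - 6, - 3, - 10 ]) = [ - 10 , -6, - 3, - 3, - 1/16, 0.28, 1,1,2, 4,  4, 4,8]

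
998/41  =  24 + 14/41= 24.34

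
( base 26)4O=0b10000000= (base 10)128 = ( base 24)58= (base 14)92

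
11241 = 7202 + 4039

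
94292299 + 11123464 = 105415763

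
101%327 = 101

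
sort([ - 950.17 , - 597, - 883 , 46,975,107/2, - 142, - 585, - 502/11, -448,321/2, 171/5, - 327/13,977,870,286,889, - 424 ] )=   [  -  950.17, - 883, - 597,  -  585, - 448, - 424, - 142, - 502/11, - 327/13,171/5,46,107/2,  321/2,286 , 870,889,975,  977] 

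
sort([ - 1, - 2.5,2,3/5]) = [ - 2.5, - 1, 3/5,2]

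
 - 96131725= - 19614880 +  - 76516845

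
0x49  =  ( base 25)2N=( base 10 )73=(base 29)2f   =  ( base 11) 67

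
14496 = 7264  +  7232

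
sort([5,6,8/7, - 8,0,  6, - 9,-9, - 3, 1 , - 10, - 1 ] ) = [ - 10, - 9, - 9 , - 8, - 3 , - 1, 0,1,8/7,5,6, 6]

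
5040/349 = 5040/349=14.44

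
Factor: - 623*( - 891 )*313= 3^4*7^1*11^1*89^1*313^1 = 173744109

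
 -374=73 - 447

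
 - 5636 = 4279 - 9915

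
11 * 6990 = 76890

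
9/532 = 9/532 = 0.02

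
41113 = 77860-36747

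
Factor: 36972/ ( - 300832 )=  - 2^( - 3 )*3^2*7^(-1 ) * 13^1*17^( - 1 ) = - 117/952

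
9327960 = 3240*2879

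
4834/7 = 4834/7 = 690.57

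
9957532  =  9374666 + 582866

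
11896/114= 5948/57 = 104.35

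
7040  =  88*80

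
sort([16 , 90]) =[16, 90 ]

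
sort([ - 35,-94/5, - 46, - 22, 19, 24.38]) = [ - 46, - 35,-22, - 94/5, 19, 24.38]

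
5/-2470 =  - 1/494 = - 0.00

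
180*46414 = 8354520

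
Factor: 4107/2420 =2^(-2 )*3^1*5^( - 1 )*11^ (-2 )*37^2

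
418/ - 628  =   - 1 + 105/314 = -0.67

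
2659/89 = 29 + 78/89=29.88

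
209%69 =2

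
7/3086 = 7/3086 = 0.00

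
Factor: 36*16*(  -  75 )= - 43200=- 2^6*3^3*5^2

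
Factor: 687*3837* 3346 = 8820119574 = 2^1 * 3^2*7^1 * 229^1 * 239^1 * 1279^1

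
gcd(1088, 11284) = 4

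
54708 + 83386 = 138094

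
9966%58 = 48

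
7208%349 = 228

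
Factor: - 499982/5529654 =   -  249991/2764827  =  - 3^( - 3 )*7^1 * 13^( - 1)* 71^1*503^1*7877^( - 1 ) 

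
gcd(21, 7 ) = 7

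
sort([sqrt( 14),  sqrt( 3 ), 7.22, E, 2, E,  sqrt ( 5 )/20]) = [ sqrt(5)/20, sqrt(3),2,E, E,  sqrt( 14),7.22] 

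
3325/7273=475/1039 = 0.46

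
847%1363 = 847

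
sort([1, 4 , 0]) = [ 0,  1 , 4]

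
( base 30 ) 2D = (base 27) 2J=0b1001001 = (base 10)73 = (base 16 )49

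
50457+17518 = 67975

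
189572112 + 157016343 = 346588455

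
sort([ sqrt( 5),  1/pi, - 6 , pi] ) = [ - 6,1/pi, sqrt( 5), pi ] 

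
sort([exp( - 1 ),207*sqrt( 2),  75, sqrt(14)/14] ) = [sqrt( 14 ) /14,exp(-1 ), 75,207*sqrt( 2 )]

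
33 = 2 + 31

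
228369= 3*76123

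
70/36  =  35/18  =  1.94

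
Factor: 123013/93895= 583/445=5^(-1 )*11^1* 53^1*89^ (- 1) 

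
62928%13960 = 7088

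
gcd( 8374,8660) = 2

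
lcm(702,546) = 4914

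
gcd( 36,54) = 18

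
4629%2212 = 205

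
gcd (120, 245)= 5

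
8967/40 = 224 + 7/40 = 224.18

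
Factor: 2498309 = 11^1 * 383^1 *593^1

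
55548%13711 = 704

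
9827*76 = 746852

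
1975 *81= 159975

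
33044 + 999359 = 1032403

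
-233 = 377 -610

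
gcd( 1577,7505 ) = 19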